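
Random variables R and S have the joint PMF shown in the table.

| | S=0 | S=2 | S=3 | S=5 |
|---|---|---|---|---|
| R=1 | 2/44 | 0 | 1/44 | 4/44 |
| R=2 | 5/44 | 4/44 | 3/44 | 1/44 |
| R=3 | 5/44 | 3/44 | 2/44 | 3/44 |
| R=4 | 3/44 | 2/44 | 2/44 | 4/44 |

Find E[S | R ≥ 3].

P(R ≥ 3) = 6/11.
Σ S·P over the event = 0·(5/44) + 2·(3/44) + 3·(2/44) + 5·(3/44) + 0·(3/44) + 2·(2/44) + 3·(2/44) + 5·(4/44) = 57/44.
E[S | R ≥ 3] = (57/44) / (6/11) = 19/8.

19/8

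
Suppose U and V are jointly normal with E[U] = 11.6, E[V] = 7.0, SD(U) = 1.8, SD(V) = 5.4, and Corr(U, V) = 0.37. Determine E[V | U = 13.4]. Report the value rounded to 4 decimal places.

The regression of V on U has slope ρ·σ_V/σ_U and passes through (μ_U, μ_V).
E[V | U=13.4] = 7.0 + (0.37)·(5.4/1.8)·(13.4 − (11.6)) = 7.0 + (1.11)·(1.8) = 8.9980.

8.9980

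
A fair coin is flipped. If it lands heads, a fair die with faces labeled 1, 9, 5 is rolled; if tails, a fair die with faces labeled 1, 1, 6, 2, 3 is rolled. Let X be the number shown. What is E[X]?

19/5

E[X | heads] = (1+9+5)/3 = 5.
E[X | tails] = (1+1+6+2+3)/5 = 13/5.
By the law of total expectation,
E[X] = (1/2)·(5) + (1/2)·(13/5) = 19/5.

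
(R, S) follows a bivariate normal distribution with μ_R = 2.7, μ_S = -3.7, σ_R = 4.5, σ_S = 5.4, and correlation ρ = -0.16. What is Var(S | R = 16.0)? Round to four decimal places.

Var(S | R=x) = (1 − ρ²)·σ_S².
Var(S | R=16.0) = (5.4)²·(1 − (-0.16)²) = 29.16·0.9744 = 28.4135.

28.4135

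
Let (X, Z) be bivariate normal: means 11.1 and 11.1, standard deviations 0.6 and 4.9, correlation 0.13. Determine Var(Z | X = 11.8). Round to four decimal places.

23.6042

The conditional variance in a bivariate normal is σ_Z²(1 − ρ²), independent of x.
Var(Z | X=11.8) = (4.9)²·(1 − (0.13)²) = 24.01·0.9831 = 23.6042.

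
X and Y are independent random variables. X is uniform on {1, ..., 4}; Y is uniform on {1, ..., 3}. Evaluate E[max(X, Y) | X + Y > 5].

P(X + Y > 5) = 1/4.
Summing max(X,Y)·P(x,y) over outcomes with X + Y > 5 gives 11/12.
E[max(X, Y) | X + Y > 5] = (11/12) / (1/4) = 11/3.

11/3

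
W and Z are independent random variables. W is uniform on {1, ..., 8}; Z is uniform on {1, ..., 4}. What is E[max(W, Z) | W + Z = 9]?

13/2

P(W + Z = 9) = 1/8.
Summing max(W,Z)·P(x,y) over outcomes with W + Z = 9 gives 13/16.
E[max(W, Z) | W + Z = 9] = (13/16) / (1/8) = 13/2.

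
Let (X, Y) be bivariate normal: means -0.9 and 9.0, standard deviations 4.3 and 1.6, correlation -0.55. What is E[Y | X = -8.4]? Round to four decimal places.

For a bivariate normal, E[Y | X=x] = μ_Y + ρ·(σ_Y/σ_X)·(x − μ_X).
E[Y | X=-8.4] = 9.0 + (-0.55)·(1.6/4.3)·(-8.4 − (-0.9)) = 9.0 + (-0.20465)·(-7.5) = 10.5349.

10.5349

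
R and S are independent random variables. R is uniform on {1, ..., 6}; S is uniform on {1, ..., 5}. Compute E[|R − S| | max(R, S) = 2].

Outcomes with max(R, S) = 2: (1,2), (2,1), (2,2), each with probability 1/30.
E[|R − S| | max(R, S) = 2] = (1 + 1 + 0) / 3 = 2/3.

2/3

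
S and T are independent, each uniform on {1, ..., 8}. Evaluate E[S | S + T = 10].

P(S + T = 10) = 7/64.
Summing S·P(x,y) over outcomes with S + T = 10 gives 35/64.
E[S | S + T = 10] = (35/64) / (7/64) = 5.

5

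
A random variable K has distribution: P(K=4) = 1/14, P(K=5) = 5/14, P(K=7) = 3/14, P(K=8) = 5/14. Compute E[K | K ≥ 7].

61/8

P(K ≥ 7) = 4/7.
Σ over the event: 7·3/14 + 8·5/14 = 61/14.
E[K | K ≥ 7] = (61/14) / (4/7) = 61/8.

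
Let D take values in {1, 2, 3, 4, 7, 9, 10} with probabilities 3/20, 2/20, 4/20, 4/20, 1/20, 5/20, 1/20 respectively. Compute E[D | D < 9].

3

P(D < 9) = 7/10.
Σ over the event: 1·3/20 + 2·1/10 + 3·1/5 + 4·1/5 + 7·1/20 = 21/10.
E[D | D < 9] = (21/10) / (7/10) = 3.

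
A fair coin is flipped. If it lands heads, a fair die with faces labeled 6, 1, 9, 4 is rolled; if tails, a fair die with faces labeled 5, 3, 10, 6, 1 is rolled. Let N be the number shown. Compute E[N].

E[N | heads] = (6+1+9+4)/4 = 5.
E[N | tails] = (5+3+10+6+1)/5 = 5.
By the law of total expectation,
E[N] = (1/2)·(5) + (1/2)·(5) = 5.

5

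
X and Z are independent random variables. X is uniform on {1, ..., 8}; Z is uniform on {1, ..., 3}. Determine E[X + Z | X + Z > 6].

103/12

P(X + Z > 6) = 1/2.
Summing (X+Z)·P(x,y) over outcomes with X + Z > 6 gives 103/24.
E[X + Z | X + Z > 6] = (103/24) / (1/2) = 103/12.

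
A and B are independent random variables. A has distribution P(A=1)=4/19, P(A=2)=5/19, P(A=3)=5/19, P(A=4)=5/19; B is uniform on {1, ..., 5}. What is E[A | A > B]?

P(A > B) = 6/19.
Summing A·P(x,y) over outcomes with A > B gives 20/19.
E[A | A > B] = (20/19) / (6/19) = 10/3.

10/3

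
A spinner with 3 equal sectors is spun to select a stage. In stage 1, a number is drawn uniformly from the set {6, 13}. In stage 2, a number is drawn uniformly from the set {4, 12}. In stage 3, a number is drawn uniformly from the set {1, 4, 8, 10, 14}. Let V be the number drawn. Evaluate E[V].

E[V | stage 1] = (6+13)/2 = 19/2.
E[V | stage 2] = (4+12)/2 = 8.
E[V | stage 3] = (1+4+8+10+14)/5 = 37/5.
By the law of total expectation,
E[V] = (1/3)·(19/2) + (1/3)·(8) + (1/3)·(37/5) = 83/10.

83/10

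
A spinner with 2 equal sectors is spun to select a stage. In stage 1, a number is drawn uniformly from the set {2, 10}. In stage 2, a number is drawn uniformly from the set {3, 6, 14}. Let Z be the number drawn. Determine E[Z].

41/6

E[Z | stage 1] = (2+10)/2 = 6.
E[Z | stage 2] = (3+6+14)/3 = 23/3.
By the law of total expectation,
E[Z] = (1/2)·(6) + (1/2)·(23/3) = 41/6.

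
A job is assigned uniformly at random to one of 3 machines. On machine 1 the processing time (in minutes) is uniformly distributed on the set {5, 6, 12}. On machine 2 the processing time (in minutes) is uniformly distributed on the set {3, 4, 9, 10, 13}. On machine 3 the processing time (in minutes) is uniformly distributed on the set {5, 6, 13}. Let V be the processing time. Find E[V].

352/45

E[V | machine 1] = (5+6+12)/3 = 23/3.
E[V | machine 2] = (3+4+9+10+13)/5 = 39/5.
E[V | machine 3] = (5+6+13)/3 = 8.
By the law of total expectation,
E[V] = (1/3)·(23/3) + (1/3)·(39/5) + (1/3)·(8) = 352/45.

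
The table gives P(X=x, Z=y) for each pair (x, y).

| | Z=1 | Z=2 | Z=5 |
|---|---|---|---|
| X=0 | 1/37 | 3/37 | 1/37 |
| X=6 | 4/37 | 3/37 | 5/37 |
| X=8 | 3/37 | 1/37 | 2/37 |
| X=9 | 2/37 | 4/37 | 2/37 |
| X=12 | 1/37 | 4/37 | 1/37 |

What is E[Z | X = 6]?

P(X = 6) = 12/37.
Σ Z·P over the event = 1·(4/37) + 2·(3/37) + 5·(5/37) = 35/37.
E[Z | X = 6] = (35/37) / (12/37) = 35/12.

35/12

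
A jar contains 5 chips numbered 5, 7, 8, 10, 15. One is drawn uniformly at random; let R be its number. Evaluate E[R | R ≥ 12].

15

P(R ≥ 12) = 1/5.
Σ over the event: 15·1/5 = 3.
E[R | R ≥ 12] = (3) / (1/5) = 15.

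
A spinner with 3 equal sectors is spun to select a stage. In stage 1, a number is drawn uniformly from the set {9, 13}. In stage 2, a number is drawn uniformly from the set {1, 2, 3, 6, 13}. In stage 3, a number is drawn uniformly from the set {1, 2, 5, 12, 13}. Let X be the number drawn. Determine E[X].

E[X | stage 1] = (9+13)/2 = 11.
E[X | stage 2] = (1+2+3+6+13)/5 = 5.
E[X | stage 3] = (1+2+5+12+13)/5 = 33/5.
E[X] = (1/3)·(11) + (1/3)·(5) + (1/3)·(33/5) = 113/15.

113/15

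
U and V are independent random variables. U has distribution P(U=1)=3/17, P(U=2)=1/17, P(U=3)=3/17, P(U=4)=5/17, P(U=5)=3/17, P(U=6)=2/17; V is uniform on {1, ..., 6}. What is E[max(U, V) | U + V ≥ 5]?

213/44

P(U + V ≥ 5) = 44/51.
Summing max(U,V)·P(x,y) over outcomes with U + V ≥ 5 gives 71/17.
E[max(U, V) | U + V ≥ 5] = (71/17) / (44/51) = 213/44.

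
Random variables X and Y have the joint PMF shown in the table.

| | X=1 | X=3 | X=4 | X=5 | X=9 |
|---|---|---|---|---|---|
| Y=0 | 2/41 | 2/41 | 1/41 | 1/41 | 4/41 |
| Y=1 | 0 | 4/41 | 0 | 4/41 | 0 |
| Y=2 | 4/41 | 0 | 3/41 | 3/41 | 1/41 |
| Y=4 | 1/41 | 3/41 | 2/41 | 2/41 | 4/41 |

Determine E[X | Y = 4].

16/3

P(Y = 4) = 12/41.
Σ X·P over the event = 1·(1/41) + 3·(3/41) + 4·(2/41) + 5·(2/41) + 9·(4/41) = 64/41.
E[X | Y = 4] = (64/41) / (12/41) = 16/3.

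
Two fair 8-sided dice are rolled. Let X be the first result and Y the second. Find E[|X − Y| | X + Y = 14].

4/3

Outcomes with X + Y = 14: (6,8), (7,7), (8,6), each with probability 1/64.
E[|X − Y| | X + Y = 14] = (2 + 0 + 2) / 3 = 4/3.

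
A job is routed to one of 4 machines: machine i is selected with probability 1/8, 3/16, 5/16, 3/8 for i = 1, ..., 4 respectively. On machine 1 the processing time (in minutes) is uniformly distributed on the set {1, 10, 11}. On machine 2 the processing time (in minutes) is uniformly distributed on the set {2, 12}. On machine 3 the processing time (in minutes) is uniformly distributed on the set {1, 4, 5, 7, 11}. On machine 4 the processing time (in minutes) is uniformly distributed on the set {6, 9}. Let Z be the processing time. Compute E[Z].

E[Z | machine 1] = (1+10+11)/3 = 22/3.
E[Z | machine 2] = (2+12)/2 = 7.
E[Z | machine 3] = (1+4+5+7+11)/5 = 28/5.
E[Z | machine 4] = (6+9)/2 = 15/2.
By the law of total expectation,
E[Z] = (1/8)·(22/3) + (3/16)·(7) + (5/16)·(28/5) + (3/8)·(15/2) = 163/24.

163/24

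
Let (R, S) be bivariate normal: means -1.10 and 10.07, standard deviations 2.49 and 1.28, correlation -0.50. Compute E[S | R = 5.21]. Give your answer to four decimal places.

8.4482

For a bivariate normal, E[S | R=x] = μ_S + ρ·(σ_S/σ_R)·(x − μ_R).
E[S | R=5.21] = 10.07 + (-0.50)·(1.28/2.49)·(5.21 − (-1.10)) = 10.07 + (-0.257028)·(6.31) = 8.4482.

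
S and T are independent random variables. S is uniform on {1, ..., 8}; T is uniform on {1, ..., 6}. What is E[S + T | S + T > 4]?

26/3

P(S + T > 4) = 7/8.
Summing (S+T)·P(x,y) over outcomes with S + T > 4 gives 91/12.
E[S + T | S + T > 4] = (91/12) / (7/8) = 26/3.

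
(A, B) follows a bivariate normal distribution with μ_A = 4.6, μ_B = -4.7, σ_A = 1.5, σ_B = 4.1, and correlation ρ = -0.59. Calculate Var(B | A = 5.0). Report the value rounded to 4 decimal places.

The conditional variance in a bivariate normal is σ_B²(1 − ρ²), independent of x.
Var(B | A=5.0) = (4.1)²·(1 − (-0.59)²) = 16.81·0.6519 = 10.9584.

10.9584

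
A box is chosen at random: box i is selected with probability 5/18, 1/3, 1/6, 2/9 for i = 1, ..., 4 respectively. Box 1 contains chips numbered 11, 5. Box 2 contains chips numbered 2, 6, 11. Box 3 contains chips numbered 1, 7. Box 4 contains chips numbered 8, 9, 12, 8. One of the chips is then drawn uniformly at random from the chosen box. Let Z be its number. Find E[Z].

127/18

E[Z | box 1] = (11+5)/2 = 8.
E[Z | box 2] = (2+6+11)/3 = 19/3.
E[Z | box 3] = (1+7)/2 = 4.
E[Z | box 4] = (8+9+12+8)/4 = 37/4.
E[Z] = (5/18)·(8) + (1/3)·(19/3) + (1/6)·(4) + (2/9)·(37/4) = 127/18.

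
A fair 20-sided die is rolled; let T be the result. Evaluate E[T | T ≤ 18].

19/2

P(T ≤ 18) = 9/10.
E[T | T ≤ 18] = (171/20) / (9/10) = 19/2.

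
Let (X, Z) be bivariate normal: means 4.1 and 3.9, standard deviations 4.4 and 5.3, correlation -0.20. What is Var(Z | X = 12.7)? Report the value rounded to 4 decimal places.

Var(Z | X=x) = (1 − ρ²)·σ_Z².
Var(Z | X=12.7) = (5.3)²·(1 − (-0.20)²) = 28.09·0.96 = 26.9664.

26.9664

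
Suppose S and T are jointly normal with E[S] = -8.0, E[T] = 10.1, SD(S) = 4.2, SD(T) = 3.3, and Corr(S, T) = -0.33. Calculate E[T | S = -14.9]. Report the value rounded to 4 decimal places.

For a bivariate normal, E[T | S=x] = μ_T + ρ·(σ_T/σ_S)·(x − μ_S).
E[T | S=-14.9] = 10.1 + (-0.33)·(3.3/4.2)·(-14.9 − (-8.0)) = 10.1 + (-0.25929)·(-6.9) = 11.8891.

11.8891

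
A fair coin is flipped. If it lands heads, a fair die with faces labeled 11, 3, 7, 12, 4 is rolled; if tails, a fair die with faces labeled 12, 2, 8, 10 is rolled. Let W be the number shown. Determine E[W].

E[W | heads] = (11+3+7+12+4)/5 = 37/5.
E[W | tails] = (12+2+8+10)/4 = 8.
By the law of total expectation,
E[W] = (1/2)·(37/5) + (1/2)·(8) = 77/10.

77/10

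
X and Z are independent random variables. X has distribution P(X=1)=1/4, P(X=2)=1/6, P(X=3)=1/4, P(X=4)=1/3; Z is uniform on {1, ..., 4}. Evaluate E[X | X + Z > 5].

7/2

P(X + Z > 5) = 5/12.
Summing X·P(x,y) over outcomes with X + Z > 5 gives 35/24.
E[X | X + Z > 5] = (35/24) / (5/12) = 7/2.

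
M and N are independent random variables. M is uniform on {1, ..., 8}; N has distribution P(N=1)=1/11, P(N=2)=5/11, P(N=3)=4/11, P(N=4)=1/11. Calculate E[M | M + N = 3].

7/6

P(M + N = 3) = 3/44.
Summing M·P(x,y) over outcomes with M + N = 3 gives 7/88.
E[M | M + N = 3] = (7/88) / (3/44) = 7/6.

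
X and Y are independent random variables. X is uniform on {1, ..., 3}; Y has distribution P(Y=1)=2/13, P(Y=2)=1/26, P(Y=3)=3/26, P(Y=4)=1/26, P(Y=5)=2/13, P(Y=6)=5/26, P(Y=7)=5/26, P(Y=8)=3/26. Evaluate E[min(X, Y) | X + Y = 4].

P(X + Y = 4) = 4/39.
Summing min(X,Y)·P(x,y) over outcomes with X + Y = 4 gives 3/26.
E[min(X, Y) | X + Y = 4] = (3/26) / (4/39) = 9/8.

9/8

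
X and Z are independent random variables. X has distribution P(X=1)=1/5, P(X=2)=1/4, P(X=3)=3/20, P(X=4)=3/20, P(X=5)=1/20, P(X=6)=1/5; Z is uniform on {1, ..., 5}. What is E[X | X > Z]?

P(X > Z) = 11/25.
Summing X·P(x,y) over outcomes with X > Z gives 51/25.
E[X | X > Z] = (51/25) / (11/25) = 51/11.

51/11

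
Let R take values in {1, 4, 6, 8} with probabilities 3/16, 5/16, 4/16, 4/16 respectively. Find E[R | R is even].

P(R is even) = 13/16.
Σ over the event: 4·5/16 + 6·1/4 + 8·1/4 = 19/4.
E[R | R is even] = (19/4) / (13/16) = 76/13.

76/13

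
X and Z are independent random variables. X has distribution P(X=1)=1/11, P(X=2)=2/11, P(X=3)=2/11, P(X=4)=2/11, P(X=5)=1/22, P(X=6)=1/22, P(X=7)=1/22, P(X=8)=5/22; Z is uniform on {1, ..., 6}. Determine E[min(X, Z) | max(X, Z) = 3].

P(max(X, Z) = 3) = 3/22.
Summing min(X,Z)·P(x,y) over outcomes with max(X, Z) = 3 gives 17/66.
E[min(X, Z) | max(X, Z) = 3] = (17/66) / (3/22) = 17/9.

17/9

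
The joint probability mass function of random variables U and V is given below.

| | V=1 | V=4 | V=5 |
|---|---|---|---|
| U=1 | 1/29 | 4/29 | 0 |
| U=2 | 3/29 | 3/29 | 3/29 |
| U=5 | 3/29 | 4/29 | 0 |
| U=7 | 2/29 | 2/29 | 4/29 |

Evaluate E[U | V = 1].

4

P(V = 1) = 9/29.
Σ U·P over the event = 1·(1/29) + 2·(3/29) + 5·(3/29) + 7·(2/29) = 36/29.
E[U | V = 1] = (36/29) / (9/29) = 4.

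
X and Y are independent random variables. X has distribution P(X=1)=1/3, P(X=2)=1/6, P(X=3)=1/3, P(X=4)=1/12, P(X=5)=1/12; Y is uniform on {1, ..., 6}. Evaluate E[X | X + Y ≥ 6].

P(X + Y ≥ 6) = 41/72.
Summing X·P(x,y) over outcomes with X + Y ≥ 6 gives 59/36.
E[X | X + Y ≥ 6] = (59/36) / (41/72) = 118/41.

118/41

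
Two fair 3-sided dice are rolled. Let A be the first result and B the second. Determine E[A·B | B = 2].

4

P(B = 2) = 1/3.
Summing AB·P(x,y) over outcomes with B = 2 gives 4/3.
E[A·B | B = 2] = (4/3) / (1/3) = 4.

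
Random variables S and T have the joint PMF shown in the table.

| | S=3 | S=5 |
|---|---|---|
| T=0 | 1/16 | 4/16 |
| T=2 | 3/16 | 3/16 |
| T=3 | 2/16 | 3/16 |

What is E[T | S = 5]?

3/2

P(S = 5) = 5/8.
Σ T·P over the event = 0·(4/16) + 2·(3/16) + 3·(3/16) = 15/16.
E[T | S = 5] = (15/16) / (5/8) = 3/2.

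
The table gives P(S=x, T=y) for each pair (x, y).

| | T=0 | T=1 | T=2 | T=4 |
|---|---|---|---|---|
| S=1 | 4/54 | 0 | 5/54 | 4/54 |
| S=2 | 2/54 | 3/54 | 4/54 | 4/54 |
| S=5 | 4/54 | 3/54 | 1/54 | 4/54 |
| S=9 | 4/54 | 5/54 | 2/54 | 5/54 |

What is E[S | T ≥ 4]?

P(T ≥ 4) = 17/54.
Σ S·P over the event = 1·(4/54) + 2·(4/54) + 5·(4/54) + 9·(5/54) = 77/54.
E[S | T ≥ 4] = (77/54) / (17/54) = 77/17.

77/17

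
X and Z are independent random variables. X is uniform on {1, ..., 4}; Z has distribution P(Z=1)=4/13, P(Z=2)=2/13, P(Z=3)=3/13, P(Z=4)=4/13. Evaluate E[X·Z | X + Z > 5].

223/20

P(X + Z > 5) = 5/13.
Summing XZ·P(x,y) over outcomes with X + Z > 5 gives 223/52.
E[X·Z | X + Z > 5] = (223/52) / (5/13) = 223/20.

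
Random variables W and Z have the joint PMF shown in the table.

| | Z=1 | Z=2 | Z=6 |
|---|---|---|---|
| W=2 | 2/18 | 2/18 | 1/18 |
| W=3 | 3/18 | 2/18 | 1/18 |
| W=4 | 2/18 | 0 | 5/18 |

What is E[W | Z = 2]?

5/2

P(Z = 2) = 2/9.
Summing W·P(W=x,Z=y) over the conditioning event gives 5/9.
E[W | Z = 2] = (5/9) / (2/9) = 5/2.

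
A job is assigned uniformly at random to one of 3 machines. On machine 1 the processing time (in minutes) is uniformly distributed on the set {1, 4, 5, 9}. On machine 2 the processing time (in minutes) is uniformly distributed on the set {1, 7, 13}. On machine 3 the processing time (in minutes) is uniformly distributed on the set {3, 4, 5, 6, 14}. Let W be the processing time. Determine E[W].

121/20

E[W | machine 1] = (1+4+5+9)/4 = 19/4.
E[W | machine 2] = (1+7+13)/3 = 7.
E[W | machine 3] = (3+4+5+6+14)/5 = 32/5.
E[W] = (1/3)·(19/4) + (1/3)·(7) + (1/3)·(32/5) = 121/20.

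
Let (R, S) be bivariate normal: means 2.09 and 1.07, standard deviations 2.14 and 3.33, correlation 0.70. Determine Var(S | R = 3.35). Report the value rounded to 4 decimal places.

5.6553

For a bivariate normal, Var(S | R=x) = σ_S²(1 − ρ²).
Var(S | R=3.35) = (3.33)²·(1 − (0.70)²) = 11.0889·0.51 = 5.6553.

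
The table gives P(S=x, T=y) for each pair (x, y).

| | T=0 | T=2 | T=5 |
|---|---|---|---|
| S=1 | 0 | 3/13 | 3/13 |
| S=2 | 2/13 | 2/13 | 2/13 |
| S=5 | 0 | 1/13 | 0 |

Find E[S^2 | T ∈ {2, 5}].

P(T ∈ {2, 5}) = 11/13.
Σ S^2·P over the event = 1·(3/13) + 1·(3/13) + 4·(2/13) + 4·(2/13) + 25·(1/13) = 47/13.
E[S^2 | T ∈ {2, 5}] = (47/13) / (11/13) = 47/11.

47/11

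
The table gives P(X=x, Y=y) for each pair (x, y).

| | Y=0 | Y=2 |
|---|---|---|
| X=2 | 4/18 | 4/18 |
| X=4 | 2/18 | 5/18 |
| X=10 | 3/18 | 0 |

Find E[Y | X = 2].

P(X = 2) = 4/9.
Summing Y·P(X=x,Y=y) over the conditioning event gives 4/9.
E[Y | X = 2] = (4/9) / (4/9) = 1.

1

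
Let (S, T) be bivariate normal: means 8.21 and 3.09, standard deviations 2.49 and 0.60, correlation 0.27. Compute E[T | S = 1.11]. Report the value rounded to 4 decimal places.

2.6281

The regression of T on S has slope ρ·σ_T/σ_S and passes through (μ_S, μ_T).
E[T | S=1.11] = 3.09 + (0.27)·(0.60/2.49)·(1.11 − (8.21)) = 3.09 + (0.06506)·(-7.1) = 2.6281.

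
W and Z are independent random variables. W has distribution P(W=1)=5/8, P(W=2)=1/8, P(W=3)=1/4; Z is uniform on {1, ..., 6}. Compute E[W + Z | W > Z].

21/5

P(W > Z) = 5/48.
Summing (W+Z)·P(x,y) over outcomes with W > Z gives 7/16.
E[W + Z | W > Z] = (7/16) / (5/48) = 21/5.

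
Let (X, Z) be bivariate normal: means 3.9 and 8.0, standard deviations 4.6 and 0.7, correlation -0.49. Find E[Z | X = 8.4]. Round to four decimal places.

7.6645

For a bivariate normal, E[Z | X=x] = μ_Z + ρ·(σ_Z/σ_X)·(x − μ_X).
E[Z | X=8.4] = 8.0 + (-0.49)·(0.7/4.6)·(8.4 − (3.9)) = 8.0 + (-0.074565)·(4.5) = 7.6645.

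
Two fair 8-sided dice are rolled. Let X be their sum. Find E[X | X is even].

P(X is even) = 1/2.
Σ over the event: 2·1/64 + 4·3/64 + 6·5/64 + 8·7/64 + 10·7/64 + 12·5/64 + 14·3/64 + 16·1/64 = 9/2.
E[X | X is even] = (9/2) / (1/2) = 9.

9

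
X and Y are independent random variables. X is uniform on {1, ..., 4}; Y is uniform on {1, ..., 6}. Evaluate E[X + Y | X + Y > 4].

62/9

P(X + Y > 4) = 3/4.
Summing (X+Y)·P(x,y) over outcomes with X + Y > 4 gives 31/6.
E[X + Y | X + Y > 4] = (31/6) / (3/4) = 62/9.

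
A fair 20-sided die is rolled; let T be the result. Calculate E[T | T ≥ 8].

14

P(T ≥ 8) = 13/20.
E[T | T ≥ 8] = (91/10) / (13/20) = 14.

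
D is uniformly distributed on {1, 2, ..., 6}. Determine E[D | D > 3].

Given D > 3, D is equally likely to be any of {4, 5, 6}.
E[D | D > 3] = (4 + 5 + 6) / 3 = 5.

5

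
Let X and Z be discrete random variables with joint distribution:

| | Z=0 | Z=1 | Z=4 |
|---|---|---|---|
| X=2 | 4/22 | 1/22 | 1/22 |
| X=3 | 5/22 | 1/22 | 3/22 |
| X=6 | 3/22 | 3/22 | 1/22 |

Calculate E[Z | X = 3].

P(X = 3) = 9/22.
Summing Z·P(X=x,Z=y) over the conditioning event gives 13/22.
E[Z | X = 3] = (13/22) / (9/22) = 13/9.

13/9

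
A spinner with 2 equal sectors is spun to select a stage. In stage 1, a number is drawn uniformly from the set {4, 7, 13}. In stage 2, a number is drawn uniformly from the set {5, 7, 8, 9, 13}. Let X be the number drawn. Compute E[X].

E[X | stage 1] = (4+7+13)/3 = 8.
E[X | stage 2] = (5+7+8+9+13)/5 = 42/5.
By the law of total expectation,
E[X] = (1/2)·(8) + (1/2)·(42/5) = 41/5.

41/5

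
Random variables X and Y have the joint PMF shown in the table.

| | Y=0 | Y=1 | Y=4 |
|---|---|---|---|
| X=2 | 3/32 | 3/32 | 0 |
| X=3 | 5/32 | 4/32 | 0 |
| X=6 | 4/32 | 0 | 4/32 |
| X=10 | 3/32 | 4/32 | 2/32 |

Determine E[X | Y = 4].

22/3

P(Y = 4) = 3/16.
Summing X·P(X=x,Y=y) over the conditioning event gives 11/8.
E[X | Y = 4] = (11/8) / (3/16) = 22/3.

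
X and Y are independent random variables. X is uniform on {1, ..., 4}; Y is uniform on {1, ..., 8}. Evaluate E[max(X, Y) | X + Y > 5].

P(X + Y > 5) = 11/16.
Summing max(X,Y)·P(x,y) over outcomes with X + Y > 5 gives 127/32.
E[max(X, Y) | X + Y > 5] = (127/32) / (11/16) = 127/22.

127/22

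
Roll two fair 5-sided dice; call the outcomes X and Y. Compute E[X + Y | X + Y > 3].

P(X + Y > 3) = 22/25.
Summing (X+Y)·P(x,y) over outcomes with X + Y > 3 gives 142/25.
E[X + Y | X + Y > 3] = (142/25) / (22/25) = 71/11.

71/11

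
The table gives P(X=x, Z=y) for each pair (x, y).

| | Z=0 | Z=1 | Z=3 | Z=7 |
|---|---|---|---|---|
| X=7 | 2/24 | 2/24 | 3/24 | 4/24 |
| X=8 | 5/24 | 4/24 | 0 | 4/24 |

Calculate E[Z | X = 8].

P(X = 8) = 13/24.
Σ Z·P over the event = 0·(5/24) + 1·(4/24) + 7·(4/24) = 4/3.
E[Z | X = 8] = (4/3) / (13/24) = 32/13.

32/13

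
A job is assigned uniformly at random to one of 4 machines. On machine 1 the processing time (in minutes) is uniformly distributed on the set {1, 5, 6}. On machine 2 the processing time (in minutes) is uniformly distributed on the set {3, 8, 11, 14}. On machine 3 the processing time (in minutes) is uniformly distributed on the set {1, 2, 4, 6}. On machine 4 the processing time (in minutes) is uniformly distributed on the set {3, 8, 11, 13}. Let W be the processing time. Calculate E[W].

E[W | machine 1] = (1+5+6)/3 = 4.
E[W | machine 2] = (3+8+11+14)/4 = 9.
E[W | machine 3] = (1+2+4+6)/4 = 13/4.
E[W | machine 4] = (3+8+11+13)/4 = 35/4.
E[W] = (1/4)·(4) + (1/4)·(9) + (1/4)·(13/4) + (1/4)·(35/4) = 25/4.

25/4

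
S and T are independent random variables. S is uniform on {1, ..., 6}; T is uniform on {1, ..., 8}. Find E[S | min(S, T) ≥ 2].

4

P(min(S, T) ≥ 2) = 35/48.
Summing S·P(x,y) over outcomes with min(S, T) ≥ 2 gives 35/12.
E[S | min(S, T) ≥ 2] = (35/12) / (35/48) = 4.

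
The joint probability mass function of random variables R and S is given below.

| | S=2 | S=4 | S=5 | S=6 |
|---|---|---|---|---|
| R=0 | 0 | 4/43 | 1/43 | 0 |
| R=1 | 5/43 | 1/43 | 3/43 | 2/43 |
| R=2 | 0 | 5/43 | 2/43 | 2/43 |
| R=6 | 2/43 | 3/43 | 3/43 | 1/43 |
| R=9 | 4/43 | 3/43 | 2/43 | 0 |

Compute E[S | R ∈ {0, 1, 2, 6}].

141/34

P(R ∈ {0, 1, 2, 6}) = 34/43.
Summing S·P(R=x,S=y) over the conditioning event gives 141/43.
E[S | R ∈ {0, 1, 2, 6}] = (141/43) / (34/43) = 141/34.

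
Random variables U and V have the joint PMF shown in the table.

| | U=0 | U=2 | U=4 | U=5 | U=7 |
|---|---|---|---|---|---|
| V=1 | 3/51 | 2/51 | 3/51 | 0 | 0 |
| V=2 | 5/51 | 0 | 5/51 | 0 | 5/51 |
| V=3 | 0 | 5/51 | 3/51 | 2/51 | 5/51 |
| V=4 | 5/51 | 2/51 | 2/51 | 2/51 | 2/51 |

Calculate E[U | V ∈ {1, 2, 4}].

P(V ∈ {1, 2, 4}) = 12/17.
Summing U·P(U=x,V=y) over the conditioning event gives 107/51.
E[U | V ∈ {1, 2, 4}] = (107/51) / (12/17) = 107/36.

107/36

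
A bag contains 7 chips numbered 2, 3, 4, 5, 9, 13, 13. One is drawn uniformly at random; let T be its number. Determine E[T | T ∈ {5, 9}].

7

P(T ∈ {5, 9}) = 2/7.
Σ over the event: 5·1/7 + 9·1/7 = 2.
E[T | T ∈ {5, 9}] = (2) / (2/7) = 7.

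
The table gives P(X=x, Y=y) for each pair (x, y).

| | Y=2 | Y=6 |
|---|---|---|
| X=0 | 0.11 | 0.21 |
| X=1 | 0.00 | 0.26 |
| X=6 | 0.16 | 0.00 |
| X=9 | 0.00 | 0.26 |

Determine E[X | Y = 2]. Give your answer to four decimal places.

3.5556

P(Y = 2) = 0.27.
Σ X·P over the event = 0·(0.11) + 6·(0.16) = 0.96.
E[X | Y = 2] = (0.96) / (0.27) = 3.5556.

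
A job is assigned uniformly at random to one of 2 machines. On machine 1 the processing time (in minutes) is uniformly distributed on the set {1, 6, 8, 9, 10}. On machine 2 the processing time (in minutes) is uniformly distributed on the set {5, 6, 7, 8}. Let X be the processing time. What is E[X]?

133/20

E[X | machine 1] = (1+6+8+9+10)/5 = 34/5.
E[X | machine 2] = (5+6+7+8)/4 = 13/2.
By the law of total expectation,
E[X] = (1/2)·(34/5) + (1/2)·(13/2) = 133/20.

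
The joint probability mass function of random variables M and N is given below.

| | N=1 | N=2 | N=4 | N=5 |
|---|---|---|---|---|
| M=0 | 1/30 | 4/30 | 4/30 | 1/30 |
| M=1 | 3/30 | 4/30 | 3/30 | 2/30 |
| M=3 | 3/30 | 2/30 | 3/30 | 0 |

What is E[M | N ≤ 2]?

22/17

P(N ≤ 2) = 17/30.
Σ M·P over the event = 0·(1/30) + 0·(4/30) + 1·(3/30) + 1·(4/30) + 3·(3/30) + 3·(2/30) = 11/15.
E[M | N ≤ 2] = (11/15) / (17/30) = 22/17.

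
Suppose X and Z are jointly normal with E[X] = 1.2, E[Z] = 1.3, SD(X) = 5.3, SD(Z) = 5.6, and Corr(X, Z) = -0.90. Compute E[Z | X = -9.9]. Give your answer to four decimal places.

E[Z | X=x] = μ_Z + ρ(σ_Z/σ_X)(x − μ_X) for jointly normal variables.
E[Z | X=-9.9] = 1.3 + (-0.90)·(5.6/5.3)·(-9.9 − (1.2)) = 1.3 + (-0.950943)·(-11.1) = 11.8555.

11.8555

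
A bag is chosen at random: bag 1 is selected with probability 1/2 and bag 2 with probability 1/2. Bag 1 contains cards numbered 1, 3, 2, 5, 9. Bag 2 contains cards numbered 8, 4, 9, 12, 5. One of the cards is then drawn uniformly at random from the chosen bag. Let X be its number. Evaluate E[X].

E[X | bag 1] = (1+3+2+5+9)/5 = 4.
E[X | bag 2] = (8+4+9+12+5)/5 = 38/5.
E[X] = (1/2)·(4) + (1/2)·(38/5) = 29/5.

29/5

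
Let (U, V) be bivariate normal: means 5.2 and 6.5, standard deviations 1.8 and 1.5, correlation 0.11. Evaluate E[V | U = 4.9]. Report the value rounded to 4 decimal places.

The regression of V on U has slope ρ·σ_V/σ_U and passes through (μ_U, μ_V).
E[V | U=4.9] = 6.5 + (0.11)·(1.5/1.8)·(4.9 − (5.2)) = 6.5 + (0.091667)·(-0.3) = 6.4725.

6.4725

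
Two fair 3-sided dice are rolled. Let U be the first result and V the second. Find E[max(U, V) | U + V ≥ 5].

3

P(U + V ≥ 5) = 1/3.
Summing max(U,V)·P(x,y) over outcomes with U + V ≥ 5 gives 1.
E[max(U, V) | U + V ≥ 5] = (1) / (1/3) = 3.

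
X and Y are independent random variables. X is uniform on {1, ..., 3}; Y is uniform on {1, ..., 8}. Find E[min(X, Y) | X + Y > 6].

13/6

P(X + Y > 6) = 1/2.
Summing min(X,Y)·P(x,y) over outcomes with X + Y > 6 gives 13/12.
E[min(X, Y) | X + Y > 6] = (13/12) / (1/2) = 13/6.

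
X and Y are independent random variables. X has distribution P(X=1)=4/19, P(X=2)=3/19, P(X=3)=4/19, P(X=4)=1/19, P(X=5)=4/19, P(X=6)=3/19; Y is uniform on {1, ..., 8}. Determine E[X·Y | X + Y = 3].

P(X + Y = 3) = 7/152.
Summing XY·P(x,y) over outcomes with X + Y = 3 gives 7/76.
E[X·Y | X + Y = 3] = (7/76) / (7/152) = 2.

2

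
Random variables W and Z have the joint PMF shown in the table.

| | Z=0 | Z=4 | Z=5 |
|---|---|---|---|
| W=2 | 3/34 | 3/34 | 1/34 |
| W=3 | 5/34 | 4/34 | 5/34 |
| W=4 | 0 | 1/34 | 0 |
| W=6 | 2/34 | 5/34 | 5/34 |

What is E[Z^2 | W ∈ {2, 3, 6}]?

467/33

P(W ∈ {2, 3, 6}) = 33/34.
Summing Z^2·P(W=x,Z=y) over the conditioning event gives 467/34.
E[Z^2 | W ∈ {2, 3, 6}] = (467/34) / (33/34) = 467/33.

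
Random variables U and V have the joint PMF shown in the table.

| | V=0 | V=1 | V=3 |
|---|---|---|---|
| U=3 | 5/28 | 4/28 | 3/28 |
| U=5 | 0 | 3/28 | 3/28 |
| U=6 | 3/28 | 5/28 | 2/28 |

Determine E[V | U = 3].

P(U = 3) = 3/7.
Σ V·P over the event = 0·(5/28) + 1·(4/28) + 3·(3/28) = 13/28.
E[V | U = 3] = (13/28) / (3/7) = 13/12.

13/12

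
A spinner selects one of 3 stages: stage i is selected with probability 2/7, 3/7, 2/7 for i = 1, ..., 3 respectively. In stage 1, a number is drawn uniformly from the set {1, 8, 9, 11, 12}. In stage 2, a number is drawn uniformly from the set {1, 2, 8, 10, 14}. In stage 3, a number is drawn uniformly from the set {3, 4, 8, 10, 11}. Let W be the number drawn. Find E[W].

E[W | stage 1] = (1+8+9+11+12)/5 = 41/5.
E[W | stage 2] = (1+2+8+10+14)/5 = 7.
E[W | stage 3] = (3+4+8+10+11)/5 = 36/5.
By the law of total expectation,
E[W] = (2/7)·(41/5) + (3/7)·(7) + (2/7)·(36/5) = 37/5.

37/5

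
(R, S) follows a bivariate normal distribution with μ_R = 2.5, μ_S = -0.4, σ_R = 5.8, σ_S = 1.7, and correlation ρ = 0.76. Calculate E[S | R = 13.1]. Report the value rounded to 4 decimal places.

1.9612

For a bivariate normal, E[S | R=x] = μ_S + ρ·(σ_S/σ_R)·(x − μ_R).
E[S | R=13.1] = -0.4 + (0.76)·(1.7/5.8)·(13.1 − (2.5)) = -0.4 + (0.222759)·(10.6) = 1.9612.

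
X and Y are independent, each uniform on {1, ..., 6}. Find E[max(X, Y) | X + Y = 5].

7/2

P(X + Y = 5) = 1/9.
Summing max(X,Y)·P(x,y) over outcomes with X + Y = 5 gives 7/18.
E[max(X, Y) | X + Y = 5] = (7/18) / (1/9) = 7/2.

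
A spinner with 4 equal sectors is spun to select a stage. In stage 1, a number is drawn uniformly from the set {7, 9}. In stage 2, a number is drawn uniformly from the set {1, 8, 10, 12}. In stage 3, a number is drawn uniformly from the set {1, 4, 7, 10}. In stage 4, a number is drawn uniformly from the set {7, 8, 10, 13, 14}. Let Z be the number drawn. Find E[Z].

E[Z | stage 1] = (7+9)/2 = 8.
E[Z | stage 2] = (1+8+10+12)/4 = 31/4.
E[Z | stage 3] = (1+4+7+10)/4 = 11/2.
E[Z | stage 4] = (7+8+10+13+14)/5 = 52/5.
By the law of total expectation,
E[Z] = (1/4)·(8) + (1/4)·(31/4) + (1/4)·(11/2) + (1/4)·(52/5) = 633/80.

633/80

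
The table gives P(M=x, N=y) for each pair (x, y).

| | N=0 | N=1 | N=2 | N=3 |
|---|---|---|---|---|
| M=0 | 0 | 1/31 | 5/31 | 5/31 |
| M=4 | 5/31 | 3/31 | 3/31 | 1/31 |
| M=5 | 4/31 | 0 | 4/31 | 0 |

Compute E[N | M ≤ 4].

38/23

P(M ≤ 4) = 23/31.
Σ N·P over the event = 1·(1/31) + 2·(5/31) + 3·(5/31) + 0·(5/31) + 1·(3/31) + 2·(3/31) + 3·(1/31) = 38/31.
E[N | M ≤ 4] = (38/31) / (23/31) = 38/23.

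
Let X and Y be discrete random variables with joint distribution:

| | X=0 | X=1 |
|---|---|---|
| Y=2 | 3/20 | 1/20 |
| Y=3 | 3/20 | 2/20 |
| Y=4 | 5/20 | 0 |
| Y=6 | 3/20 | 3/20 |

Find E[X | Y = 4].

P(Y = 4) = 1/4.
Σ X·P over the event = 0·(5/20) = 0.
E[X | Y = 4] = (0) / (1/4) = 0.

0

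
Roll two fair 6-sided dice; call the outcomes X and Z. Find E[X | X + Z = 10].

5

Outcomes with X + Z = 10: (4,6), (5,5), (6,4), each with probability 1/36.
E[X | X + Z = 10] = (4 + 5 + 6) / 3 = 5.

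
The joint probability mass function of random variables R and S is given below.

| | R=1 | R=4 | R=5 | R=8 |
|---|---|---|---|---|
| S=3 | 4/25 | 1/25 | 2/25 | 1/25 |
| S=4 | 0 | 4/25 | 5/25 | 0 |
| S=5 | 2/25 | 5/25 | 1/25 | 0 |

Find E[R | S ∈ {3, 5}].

P(S ∈ {3, 5}) = 16/25.
Summing R·P(R=x,S=y) over the conditioning event gives 53/25.
E[R | S ∈ {3, 5}] = (53/25) / (16/25) = 53/16.

53/16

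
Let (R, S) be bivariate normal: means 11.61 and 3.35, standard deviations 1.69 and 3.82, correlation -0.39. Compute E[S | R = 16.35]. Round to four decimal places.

-0.8285

The regression of S on R has slope ρ·σ_S/σ_R and passes through (μ_R, μ_S).
E[S | R=16.35] = 3.35 + (-0.39)·(3.82/1.69)·(16.35 − (11.61)) = 3.35 + (-0.88154)·(4.74) = -0.8285.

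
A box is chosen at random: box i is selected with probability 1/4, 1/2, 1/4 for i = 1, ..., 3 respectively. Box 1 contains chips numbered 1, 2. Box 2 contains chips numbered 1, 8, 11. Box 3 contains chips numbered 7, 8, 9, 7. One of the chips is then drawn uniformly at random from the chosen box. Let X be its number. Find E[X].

E[X | box 1] = (1+2)/2 = 3/2.
E[X | box 2] = (1+8+11)/3 = 20/3.
E[X | box 3] = (7+8+9+7)/4 = 31/4.
By the law of total expectation,
E[X] = (1/4)·(3/2) + (1/2)·(20/3) + (1/4)·(31/4) = 271/48.

271/48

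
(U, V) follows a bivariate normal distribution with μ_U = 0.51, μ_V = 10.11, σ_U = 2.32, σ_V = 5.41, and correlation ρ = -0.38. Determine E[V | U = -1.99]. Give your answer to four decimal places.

For a bivariate normal, E[V | U=x] = μ_V + ρ·(σ_V/σ_U)·(x − μ_U).
E[V | U=-1.99] = 10.11 + (-0.38)·(5.41/2.32)·(-1.99 − (0.51)) = 10.11 + (-0.88612)·(-2.5) = 12.3253.

12.3253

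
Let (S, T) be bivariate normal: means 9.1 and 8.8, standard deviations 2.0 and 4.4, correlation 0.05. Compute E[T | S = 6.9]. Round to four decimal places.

8.5580

E[T | S=x] = μ_T + ρ(σ_T/σ_S)(x − μ_S) for jointly normal variables.
E[T | S=6.9] = 8.8 + (0.05)·(4.4/2.0)·(6.9 − (9.1)) = 8.8 + (0.11)·(-2.2) = 8.5580.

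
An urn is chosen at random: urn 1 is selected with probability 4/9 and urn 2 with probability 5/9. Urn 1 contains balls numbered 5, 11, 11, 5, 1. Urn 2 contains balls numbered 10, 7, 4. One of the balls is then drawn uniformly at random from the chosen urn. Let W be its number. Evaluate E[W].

E[W | urn 1] = (5+11+11+5+1)/5 = 33/5.
E[W | urn 2] = (10+7+4)/3 = 7.
By the law of total expectation,
E[W] = (4/9)·(33/5) + (5/9)·(7) = 307/45.

307/45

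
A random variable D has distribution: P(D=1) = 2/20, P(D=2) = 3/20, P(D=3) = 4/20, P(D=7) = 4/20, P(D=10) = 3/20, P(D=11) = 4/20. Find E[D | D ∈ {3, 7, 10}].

70/11

P(D ∈ {3, 7, 10}) = 11/20.
Σ over the event: 3·1/5 + 7·1/5 + 10·3/20 = 7/2.
E[D | D ∈ {3, 7, 10}] = (7/2) / (11/20) = 70/11.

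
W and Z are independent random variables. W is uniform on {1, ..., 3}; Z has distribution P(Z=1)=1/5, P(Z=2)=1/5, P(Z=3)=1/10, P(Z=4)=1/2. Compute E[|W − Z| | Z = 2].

P(Z = 2) = 1/5.
Summing |W−Z|·P(x,y) over outcomes with Z = 2 gives 2/15.
E[|W − Z| | Z = 2] = (2/15) / (1/5) = 2/3.

2/3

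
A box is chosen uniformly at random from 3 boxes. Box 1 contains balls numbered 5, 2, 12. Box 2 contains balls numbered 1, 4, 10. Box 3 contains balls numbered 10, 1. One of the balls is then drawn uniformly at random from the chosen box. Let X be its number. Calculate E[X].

E[X | box 1] = (5+2+12)/3 = 19/3.
E[X | box 2] = (1+4+10)/3 = 5.
E[X | box 3] = (10+1)/2 = 11/2.
E[X] = (1/3)·(19/3) + (1/3)·(5) + (1/3)·(11/2) = 101/18.

101/18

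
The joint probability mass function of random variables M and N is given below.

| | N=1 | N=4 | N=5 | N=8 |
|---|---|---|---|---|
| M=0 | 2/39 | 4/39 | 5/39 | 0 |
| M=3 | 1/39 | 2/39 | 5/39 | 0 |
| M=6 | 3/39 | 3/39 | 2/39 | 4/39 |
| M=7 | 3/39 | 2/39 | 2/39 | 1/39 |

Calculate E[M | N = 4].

38/11

P(N = 4) = 11/39.
Σ M·P over the event = 0·(4/39) + 3·(2/39) + 6·(3/39) + 7·(2/39) = 38/39.
E[M | N = 4] = (38/39) / (11/39) = 38/11.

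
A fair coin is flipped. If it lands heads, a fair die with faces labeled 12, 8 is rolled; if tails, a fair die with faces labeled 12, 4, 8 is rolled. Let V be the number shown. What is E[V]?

9

E[V | heads] = (12+8)/2 = 10.
E[V | tails] = (12+4+8)/3 = 8.
By the law of total expectation,
E[V] = (1/2)·(10) + (1/2)·(8) = 9.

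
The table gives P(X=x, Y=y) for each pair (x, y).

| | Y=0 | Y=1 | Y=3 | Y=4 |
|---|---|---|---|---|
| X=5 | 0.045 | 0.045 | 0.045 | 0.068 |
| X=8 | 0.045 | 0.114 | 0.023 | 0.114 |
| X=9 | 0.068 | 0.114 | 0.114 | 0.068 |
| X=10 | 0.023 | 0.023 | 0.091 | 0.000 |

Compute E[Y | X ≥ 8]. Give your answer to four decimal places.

P(X ≥ 8) = 0.797.
Summing Y·P(X=x,Y=y) over the conditioning event gives 1.663.
E[Y | X ≥ 8] = (1.663) / (0.797) = 2.0866.

2.0866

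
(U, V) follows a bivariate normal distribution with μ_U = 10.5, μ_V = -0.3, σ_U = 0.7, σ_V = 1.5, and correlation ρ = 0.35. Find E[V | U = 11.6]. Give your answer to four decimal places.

0.5250

E[V | U=x] = μ_V + ρ(σ_V/σ_U)(x − μ_U) for jointly normal variables.
E[V | U=11.6] = -0.3 + (0.35)·(1.5/0.7)·(11.6 − (10.5)) = -0.3 + (0.75)·(1.1) = 0.5250.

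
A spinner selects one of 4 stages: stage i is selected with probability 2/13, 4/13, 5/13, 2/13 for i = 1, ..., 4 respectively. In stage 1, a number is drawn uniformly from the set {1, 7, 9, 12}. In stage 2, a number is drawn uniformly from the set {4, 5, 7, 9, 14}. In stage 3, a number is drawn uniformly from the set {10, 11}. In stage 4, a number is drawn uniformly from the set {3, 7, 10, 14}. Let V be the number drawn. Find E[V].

E[V | stage 1] = (1+7+9+12)/4 = 29/4.
E[V | stage 2] = (4+5+7+9+14)/5 = 39/5.
E[V | stage 3] = (10+11)/2 = 21/2.
E[V | stage 4] = (3+7+10+14)/4 = 17/2.
E[V] = (2/13)·(29/4) + (4/13)·(39/5) + (5/13)·(21/2) + (2/13)·(17/2) = 576/65.

576/65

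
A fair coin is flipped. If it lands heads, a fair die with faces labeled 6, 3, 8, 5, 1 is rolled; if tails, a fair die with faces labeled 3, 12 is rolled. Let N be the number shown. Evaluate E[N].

121/20

E[N | heads] = (6+3+8+5+1)/5 = 23/5.
E[N | tails] = (3+12)/2 = 15/2.
By the law of total expectation,
E[N] = (1/2)·(23/5) + (1/2)·(15/2) = 121/20.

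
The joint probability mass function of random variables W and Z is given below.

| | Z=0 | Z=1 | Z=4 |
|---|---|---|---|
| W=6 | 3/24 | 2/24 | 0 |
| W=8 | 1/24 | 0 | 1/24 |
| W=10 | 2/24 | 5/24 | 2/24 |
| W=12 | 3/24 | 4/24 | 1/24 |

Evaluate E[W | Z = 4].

10

P(Z = 4) = 1/6.
Σ W·P over the event = 8·(1/24) + 10·(2/24) + 12·(1/24) = 5/3.
E[W | Z = 4] = (5/3) / (1/6) = 10.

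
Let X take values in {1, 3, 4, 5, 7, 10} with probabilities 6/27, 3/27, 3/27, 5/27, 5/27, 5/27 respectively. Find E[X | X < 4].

P(X < 4) = 1/3.
Σ over the event: 1·2/9 + 3·1/9 = 5/9.
E[X | X < 4] = (5/9) / (1/3) = 5/3.

5/3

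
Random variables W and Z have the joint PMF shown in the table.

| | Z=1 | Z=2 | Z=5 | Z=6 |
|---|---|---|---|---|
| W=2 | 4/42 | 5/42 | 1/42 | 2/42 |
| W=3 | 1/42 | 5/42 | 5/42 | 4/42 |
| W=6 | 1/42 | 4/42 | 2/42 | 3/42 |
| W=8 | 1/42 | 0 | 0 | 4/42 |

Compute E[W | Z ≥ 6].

66/13

P(Z ≥ 6) = 13/42.
Summing W·P(W=x,Z=y) over the conditioning event gives 11/7.
E[W | Z ≥ 6] = (11/7) / (13/42) = 66/13.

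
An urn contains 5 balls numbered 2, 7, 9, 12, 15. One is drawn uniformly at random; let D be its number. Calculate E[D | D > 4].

43/4

P(D > 4) = 4/5.
Σ over the event: 7·1/5 + 9·1/5 + 12·1/5 + 15·1/5 = 43/5.
E[D | D > 4] = (43/5) / (4/5) = 43/4.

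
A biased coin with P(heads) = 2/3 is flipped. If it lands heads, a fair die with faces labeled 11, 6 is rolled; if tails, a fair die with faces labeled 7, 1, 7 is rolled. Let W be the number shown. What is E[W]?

22/3

E[W | heads] = (11+6)/2 = 17/2.
E[W | tails] = (7+1+7)/3 = 5.
By the law of total expectation,
E[W] = (2/3)·(17/2) + (1/3)·(5) = 22/3.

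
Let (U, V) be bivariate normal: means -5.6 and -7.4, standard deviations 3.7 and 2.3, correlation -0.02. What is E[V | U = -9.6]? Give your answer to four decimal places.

-7.3503

The regression of V on U has slope ρ·σ_V/σ_U and passes through (μ_U, μ_V).
E[V | U=-9.6] = -7.4 + (-0.02)·(2.3/3.7)·(-9.6 − (-5.6)) = -7.4 + (-0.012432)·(-4) = -7.3503.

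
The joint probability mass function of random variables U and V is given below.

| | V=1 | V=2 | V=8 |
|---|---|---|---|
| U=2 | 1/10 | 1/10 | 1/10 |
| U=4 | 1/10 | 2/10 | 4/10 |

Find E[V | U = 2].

P(U = 2) = 3/10.
Σ V·P over the event = 1·(1/10) + 2·(1/10) + 8·(1/10) = 11/10.
E[V | U = 2] = (11/10) / (3/10) = 11/3.

11/3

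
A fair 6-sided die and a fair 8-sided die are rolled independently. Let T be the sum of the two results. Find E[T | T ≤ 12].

P(T ≤ 12) = 15/16.
E[T | T ≤ 12] = (43/6) / (15/16) = 344/45.

344/45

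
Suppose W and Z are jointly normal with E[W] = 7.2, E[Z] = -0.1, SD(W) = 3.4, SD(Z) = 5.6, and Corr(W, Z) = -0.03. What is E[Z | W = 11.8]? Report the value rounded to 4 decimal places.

-0.3273

The regression of Z on W has slope ρ·σ_Z/σ_W and passes through (μ_W, μ_Z).
E[Z | W=11.8] = -0.1 + (-0.03)·(5.6/3.4)·(11.8 − (7.2)) = -0.1 + (-0.049412)·(4.6) = -0.3273.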